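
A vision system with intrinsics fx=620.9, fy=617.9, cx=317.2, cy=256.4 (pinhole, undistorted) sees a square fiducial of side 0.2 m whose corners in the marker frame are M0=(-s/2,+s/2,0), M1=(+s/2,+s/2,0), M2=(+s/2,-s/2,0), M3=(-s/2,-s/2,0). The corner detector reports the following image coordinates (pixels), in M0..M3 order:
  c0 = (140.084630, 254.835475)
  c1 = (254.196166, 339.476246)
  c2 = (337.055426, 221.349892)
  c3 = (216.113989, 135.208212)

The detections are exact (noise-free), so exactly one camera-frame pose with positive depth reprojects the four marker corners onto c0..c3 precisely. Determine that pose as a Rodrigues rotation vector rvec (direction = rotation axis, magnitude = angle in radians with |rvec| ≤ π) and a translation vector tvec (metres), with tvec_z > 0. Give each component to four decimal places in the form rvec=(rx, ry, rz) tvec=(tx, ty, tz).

Intrinsics K: fx=620.9, fy=617.9, cx=317.2, cy=256.4
Marker side s = 0.2 m; corners in marker frame (Z=0):
  M0 = (-0.1000, +0.1000, 0)
  M1 = (+0.1000, +0.1000, 0)
  M2 = (+0.1000, -0.1000, 0)
  M3 = (-0.1000, -0.1000, 0)
Detected image corners:
  c0 = (140.084630, 254.835475) px
  c1 = (254.196166, 339.476246) px
  c2 = (337.055426, 221.349892) px
  c3 = (216.113989, 135.208212) px
Planar DLT: solve 8×8 A·h = b for H (H[2,2]=1):
  H  [+564.03582 -343.92107 +235.39560]
  H  [+403.57458 +647.74573 +238.63235]
  H  [-0.09800 +0.22432 +1.00000]
B = K⁻¹H; ‖b₁‖=1.187293, ‖b₂‖=1.187293; λ = 2/(‖b₁‖+‖b₂‖) = 0.842252, sign → tz>0 ⇒ λ=+0.842252
r₁ = λ·B[:,0] = (+0.80729,+0.58436,-0.08254); r₂ = λ·B[:,1] = (-0.56305,+0.80454,+0.18893)
r₃ = r₁×r₂ = (+0.17682,-0.10605,+0.97851); SVD([r₁ r₂ r₃]) → R = UVᵀ:
  R  [+0.80729 -0.56305 +0.17682]
  R  [+0.58436 +0.80454 -0.10605]
  R  [-0.08254 +0.18893 +0.97851]
t = (-0.11097, -0.02422, +0.84225) m
tr R = 2.590335; θ = arccos((tr R − 1)/2) = 0.651512 rad = 37.329°
axis k = ((R−Rᵀ)₃₂, (R−Rᵀ)₁₃, (R−Rᵀ)₂₁) / (2 sinθ) = (+0.243228, +0.213856, +0.946100)
rvec = θ·k = (+0.158466, +0.139330, +0.616396)

rvec=(0.1585, 0.1393, 0.6164) tvec=(-0.1110, -0.0242, 0.8423)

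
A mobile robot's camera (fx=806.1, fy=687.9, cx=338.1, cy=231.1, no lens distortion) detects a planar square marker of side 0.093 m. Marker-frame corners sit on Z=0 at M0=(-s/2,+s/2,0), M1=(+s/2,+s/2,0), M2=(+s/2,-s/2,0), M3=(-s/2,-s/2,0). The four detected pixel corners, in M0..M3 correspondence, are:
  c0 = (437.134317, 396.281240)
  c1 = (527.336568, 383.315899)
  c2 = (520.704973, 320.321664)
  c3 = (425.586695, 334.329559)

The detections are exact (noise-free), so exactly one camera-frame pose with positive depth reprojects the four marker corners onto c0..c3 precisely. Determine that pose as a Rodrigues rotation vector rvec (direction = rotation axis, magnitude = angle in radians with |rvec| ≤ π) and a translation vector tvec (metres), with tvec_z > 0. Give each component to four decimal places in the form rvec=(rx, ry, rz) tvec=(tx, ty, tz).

rvec=(0.4833, 0.0004, -0.1854) tvec=(0.1389, 0.1496, 0.8022)

Intrinsics K: fx=806.1, fy=687.9, cx=338.1, cy=231.1
Marker side s = 0.093 m; corners in marker frame (Z=0):
  M0 = (-0.0465, +0.0465, 0)
  M1 = (+0.0465, +0.0465, 0)
  M2 = (+0.0465, -0.0465, 0)
  M3 = (-0.0465, -0.0465, 0)
Detected image corners:
  c0 = (437.134317, 396.281240) px
  c1 = (527.336568, 383.315899) px
  c2 = (520.704973, 320.321664) px
  c3 = (425.586695, 334.329559) px
Planar DLT: solve 8×8 A·h = b for H (H[2,2]=1):
  H  [+969.30866 +372.89968 +477.69359]
  H  [-164.63139 +878.22790 +359.41584]
  H  [-0.05512 +0.57588 +1.00000]
B = K⁻¹H; ‖b₁‖=1.246537, ‖b₂‖=1.246537; λ = 2/(‖b₁‖+‖b₂‖) = 0.802222, sign → tz>0 ⇒ λ=+0.802222
r₁ = λ·B[:,0] = (+0.98319,-0.17714,-0.04422); r₂ = λ·B[:,1] = (+0.17734,+0.86898,+0.46199)
r₃ = r₁×r₂ = (-0.04341,-0.46206,+0.88578); SVD([r₁ r₂ r₃]) → R = UVᵀ:
  R  [+0.98319 +0.17734 -0.04341]
  R  [-0.17714 +0.86898 -0.46206]
  R  [-0.04422 +0.46199 +0.88578]
t = (+0.13892, +0.14964, +0.80222) m
tr R = 2.737953; θ = arccos((tr R − 1)/2) = 0.517666 rad = 29.660°
axis k = ((R−Rᵀ)₃₂, (R−Rᵀ)₁₃, (R−Rᵀ)₂₁) / (2 sinθ) = (+0.933660, +0.000818, -0.358159)
rvec = θ·k = (+0.483324, +0.000423, -0.185407)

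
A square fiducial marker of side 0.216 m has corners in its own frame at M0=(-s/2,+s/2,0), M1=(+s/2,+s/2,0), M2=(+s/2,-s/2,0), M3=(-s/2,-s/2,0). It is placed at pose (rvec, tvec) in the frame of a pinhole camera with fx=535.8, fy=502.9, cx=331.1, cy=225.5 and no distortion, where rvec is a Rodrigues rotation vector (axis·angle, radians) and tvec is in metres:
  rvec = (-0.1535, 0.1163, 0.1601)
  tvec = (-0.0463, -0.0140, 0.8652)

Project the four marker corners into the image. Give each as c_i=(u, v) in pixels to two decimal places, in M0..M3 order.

c0=(225.46, 269.30) c1=(357.71, 290.17) c2=(379.11, 165.63) c3=(250.75, 149.30)

Intrinsics K: fx=535.8, fy=502.9, cx=331.1, cy=225.5
Marker side s = 0.216 m; corners in marker frame (Z=0):
  M0 = (-0.1080, +0.1080, 0)
  M1 = (+0.1080, +0.1080, 0)
  M2 = (+0.1080, -0.1080, 0)
  M3 = (-0.1080, -0.1080, 0)
rvec = (-0.1535, 0.1163, 0.1601), |rvec| = θ = 0.25044 rad = 14.349°
Rodrigues: sinθ=0.24783, 1−cosθ=0.03120; R = I + sinθ·[k]× + (1−cosθ)·[k]×²:
    [+0.98052 -0.16731 +0.10286]
    [+0.14955 +0.97553 +0.16116]
    [-0.12731 -0.14264 +0.98155]
t = (-0.0463, -0.0140, 0.8652) m
M0: Pc = R·M0+t = (-0.17027, +0.07521, +0.86354); u = 535.8·(-0.17027)/0.86354 + 331.1 = 225.4557, v = 502.9·(+0.07521)/0.86354 + 225.5 = 269.2973
M1: Pc = R·M1+t = (+0.04153, +0.10751, +0.83605); u = 535.8·(+0.04153)/0.83605 + 331.1 = 357.7135, v = 502.9·(+0.10751)/0.83605 + 225.5 = 290.1691
M2: Pc = R·M2+t = (+0.07767, -0.10321, +0.86686); u = 535.8·(+0.07767)/0.86686 + 331.1 = 379.1051, v = 502.9·(-0.10321)/0.86686 + 225.5 = 165.6259
M3: Pc = R·M3+t = (-0.13413, -0.13551, +0.89435); u = 535.8·(-0.13413)/0.89435 + 331.1 = 250.7458, v = 502.9·(-0.13551)/0.89435 + 225.5 = 149.3026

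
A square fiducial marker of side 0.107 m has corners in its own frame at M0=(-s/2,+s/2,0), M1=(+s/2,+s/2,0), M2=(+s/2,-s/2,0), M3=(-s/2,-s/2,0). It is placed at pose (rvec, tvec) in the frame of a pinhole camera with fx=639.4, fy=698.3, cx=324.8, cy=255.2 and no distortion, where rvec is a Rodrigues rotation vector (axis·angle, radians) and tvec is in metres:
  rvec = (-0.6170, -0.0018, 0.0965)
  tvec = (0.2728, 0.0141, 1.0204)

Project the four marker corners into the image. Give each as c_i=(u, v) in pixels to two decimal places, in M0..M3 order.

c0=(463.36, 292.29) c1=(532.70, 299.28) c2=(526.31, 238.94) c3=(461.06, 232.54)

Intrinsics K: fx=639.4, fy=698.3, cx=324.8, cy=255.2
Marker side s = 0.107 m; corners in marker frame (Z=0):
  M0 = (-0.0535, +0.0535, 0)
  M1 = (+0.0535, +0.0535, 0)
  M2 = (+0.0535, -0.0535, 0)
  M3 = (-0.0535, -0.0535, 0)
rvec = (-0.6170, -0.0018, 0.0965), |rvec| = θ = 0.62450 rad = 35.781°
Rodrigues: sinθ=0.58469, 1−cosθ=0.18875; R = I + sinθ·[k]× + (1−cosθ)·[k]×²:
    [+0.99549 -0.08981 -0.03050]
    [+0.09089 +0.81126 +0.57759]
    [-0.02713 -0.57775 +0.81576]
t = (0.2728, 0.0141, 1.0204) m
M0: Pc = R·M0+t = (+0.21474, +0.05264, +0.99094); u = 639.4·(+0.21474)/0.99094 + 324.8 = 463.3575, v = 698.3·(+0.05264)/0.99094 + 255.2 = 292.2943
M1: Pc = R·M1+t = (+0.32125, +0.06236, +0.98804); u = 639.4·(+0.32125)/0.98804 + 324.8 = 532.6965, v = 698.3·(+0.06236)/0.98804 + 255.2 = 299.2764
M2: Pc = R·M2+t = (+0.33086, -0.02444, +1.04986); u = 639.4·(+0.33086)/1.04986 + 324.8 = 526.3074, v = 698.3·(-0.02444)/1.04986 + 255.2 = 238.9442
M3: Pc = R·M3+t = (+0.22435, -0.03416, +1.05276); u = 639.4·(+0.22435)/1.05276 + 324.8 = 461.0578, v = 698.3·(-0.03416)/1.05276 + 255.2 = 232.5385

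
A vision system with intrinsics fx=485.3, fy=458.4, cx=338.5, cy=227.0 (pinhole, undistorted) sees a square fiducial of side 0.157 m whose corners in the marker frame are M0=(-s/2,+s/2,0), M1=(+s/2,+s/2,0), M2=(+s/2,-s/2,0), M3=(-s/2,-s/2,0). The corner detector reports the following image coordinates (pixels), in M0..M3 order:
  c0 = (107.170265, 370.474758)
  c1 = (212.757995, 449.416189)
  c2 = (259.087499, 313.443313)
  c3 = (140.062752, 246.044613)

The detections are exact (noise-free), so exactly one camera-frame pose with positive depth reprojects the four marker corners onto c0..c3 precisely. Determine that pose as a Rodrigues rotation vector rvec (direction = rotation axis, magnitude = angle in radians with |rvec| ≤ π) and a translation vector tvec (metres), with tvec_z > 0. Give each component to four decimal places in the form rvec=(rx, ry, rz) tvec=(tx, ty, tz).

Intrinsics K: fx=485.3, fy=458.4, cx=338.5, cy=227.0
Marker side s = 0.157 m; corners in marker frame (Z=0):
  M0 = (-0.0785, +0.0785, 0)
  M1 = (+0.0785, +0.0785, 0)
  M2 = (+0.0785, -0.0785, 0)
  M3 = (-0.0785, -0.0785, 0)
Detected image corners:
  c0 = (107.170265, 370.474758) px
  c1 = (212.757995, 449.416189) px
  c2 = (259.087499, 313.443313) px
  c3 = (140.062752, 246.044613) px
Planar DLT: solve 8×8 A·h = b for H (H[2,2]=1):
  H  [+564.77629 -165.06029 +175.38637]
  H  [+181.64037 +988.92479 +344.86566]
  H  [-0.82868 +0.46980 +1.00000]
B = K⁻¹H; ‖b₁‖=2.090725, ‖b₂‖=2.090725; λ = 2/(‖b₁‖+‖b₂‖) = 0.478303, sign → tz>0 ⇒ λ=+0.478303
r₁ = λ·B[:,0] = (+0.83310,+0.38581,-0.39636); r₂ = λ·B[:,1] = (-0.31941,+0.92059,+0.22471)
r₃ = r₁×r₂ = (+0.45158,-0.06060,+0.89017); SVD([r₁ r₂ r₃]) → R = UVᵀ:
  R  [+0.83310 -0.31941 +0.45158]
  R  [+0.38581 +0.92059 -0.06060]
  R  [-0.39636 +0.22471 +0.89017]
t = (-0.16076, +0.12298, +0.47830) m
tr R = 2.643857; θ = arccos((tr R − 1)/2) = 0.606007 rad = 34.722°
axis k = ((R−Rᵀ)₃₂, (R−Rᵀ)₁₃, (R−Rᵀ)₂₁) / (2 sinθ) = (+0.250446, +0.744341, +0.619058)
rvec = θ·k = (+0.151772, +0.451076, +0.375154)

rvec=(0.1518, 0.4511, 0.3752) tvec=(-0.1608, 0.1230, 0.4783)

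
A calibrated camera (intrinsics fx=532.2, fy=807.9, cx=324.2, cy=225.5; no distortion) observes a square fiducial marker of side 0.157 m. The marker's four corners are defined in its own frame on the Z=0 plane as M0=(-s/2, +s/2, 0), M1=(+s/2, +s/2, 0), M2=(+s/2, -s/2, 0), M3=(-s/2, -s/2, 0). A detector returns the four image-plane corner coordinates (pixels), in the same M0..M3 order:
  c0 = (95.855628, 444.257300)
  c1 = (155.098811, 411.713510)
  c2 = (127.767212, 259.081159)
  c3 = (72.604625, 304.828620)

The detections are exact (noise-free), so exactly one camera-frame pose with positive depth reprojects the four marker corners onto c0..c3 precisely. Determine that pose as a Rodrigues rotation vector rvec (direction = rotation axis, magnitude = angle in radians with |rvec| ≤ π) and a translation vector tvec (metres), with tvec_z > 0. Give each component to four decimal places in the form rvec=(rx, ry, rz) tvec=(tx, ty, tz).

rvec=(-0.0559, 0.5750, -0.3539) tvec=(-0.3352, 0.1342, 0.8376)

Intrinsics K: fx=532.2, fy=807.9, cx=324.2, cy=225.5
Marker side s = 0.157 m; corners in marker frame (Z=0):
  M0 = (-0.0785, +0.0785, 0)
  M1 = (+0.0785, +0.0785, 0)
  M2 = (+0.0785, -0.0785, 0)
  M3 = (-0.0785, -0.0785, 0)
Detected image corners:
  c0 = (95.855628, 444.257300) px
  c1 = (155.098811, 411.713510) px
  c2 = (127.767212, 259.081159) px
  c3 = (72.604625, 304.828620) px
Planar DLT: solve 8×8 A·h = b for H (H[2,2]=1):
  H  [+293.78587 +140.30592 +111.25379]
  H  [-471.34625 +864.68307 +354.90502]
  H  [-0.62378 -0.17857 +1.00000]
B = K⁻¹H; ‖b₁‖=1.193847, ‖b₂‖=1.193847; λ = 2/(‖b₁‖+‖b₂‖) = 0.837629, sign → tz>0 ⇒ λ=+0.837629
r₁ = λ·B[:,0] = (+0.78068,-0.34285,-0.52249); r₂ = λ·B[:,1] = (+0.31195,+0.93825,-0.14958)
r₃ = r₁×r₂ = (+0.54151,-0.04622,+0.83942); SVD([r₁ r₂ r₃]) → R = UVᵀ:
  R  [+0.78068 +0.31195 +0.54151]
  R  [-0.34285 +0.93825 -0.04622]
  R  [-0.52249 -0.14958 +0.83942]
t = (-0.33516, +0.13417, +0.83763) m
tr R = 2.558348; θ = arccos((tr R − 1)/2) = 0.677449 rad = 38.815°
axis k = ((R−Rᵀ)₃₂, (R−Rᵀ)₁₃, (R−Rᵀ)₂₁) / (2 sinθ) = (-0.082451, +0.848749, -0.522329)
rvec = θ·k = (-0.055857, +0.574984, -0.353851)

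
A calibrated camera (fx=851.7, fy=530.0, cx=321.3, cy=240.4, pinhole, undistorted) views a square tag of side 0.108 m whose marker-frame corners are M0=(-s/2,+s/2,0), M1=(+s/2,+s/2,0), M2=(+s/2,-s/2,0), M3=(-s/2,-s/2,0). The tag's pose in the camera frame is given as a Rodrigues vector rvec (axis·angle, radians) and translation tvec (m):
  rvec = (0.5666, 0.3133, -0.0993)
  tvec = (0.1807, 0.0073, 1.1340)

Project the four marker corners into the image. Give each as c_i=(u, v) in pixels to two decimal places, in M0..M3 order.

c0=(421.82, 264.25) c1=(501.02, 264.63) c2=(495.12, 221.69) c3=(412.19, 222.61)

Intrinsics K: fx=851.7, fy=530.0, cx=321.3, cy=240.4
Marker side s = 0.108 m; corners in marker frame (Z=0):
  M0 = (-0.0540, +0.0540, 0)
  M1 = (+0.0540, +0.0540, 0)
  M2 = (+0.0540, -0.0540, 0)
  M3 = (-0.0540, -0.0540, 0)
rvec = (0.5666, 0.3133, -0.0993), |rvec| = θ = 0.65502 rad = 37.530°
Rodrigues: sinθ=0.60918, 1−cosθ=0.20697; R = I + sinθ·[k]× + (1−cosθ)·[k]×²:
    [+0.94789 +0.17798 +0.26423]
    [-0.00672 +0.84038 -0.54195]
    [-0.31851 +0.51194 +0.79779]
t = (0.1807, 0.0073, 1.1340) m
M0: Pc = R·M0+t = (+0.13912, +0.05304, +1.17884); u = 851.7·(+0.13912)/1.17884 + 321.3 = 421.8157, v = 530.0·(+0.05304)/1.17884 + 240.4 = 264.2480
M1: Pc = R·M1+t = (+0.24150, +0.05232, +1.14444); u = 851.7·(+0.24150)/1.14444 + 321.3 = 501.0231, v = 530.0·(+0.05232)/1.14444 + 240.4 = 264.6287
M2: Pc = R·M2+t = (+0.22228, -0.03844, +1.08916); u = 851.7·(+0.22228)/1.08916 + 321.3 = 495.1153, v = 530.0·(-0.03844)/1.08916 + 240.4 = 221.6927
M3: Pc = R·M3+t = (+0.11990, -0.03772, +1.12356); u = 851.7·(+0.11990)/1.12356 + 321.3 = 412.1911, v = 530.0·(-0.03772)/1.12356 + 240.4 = 222.6079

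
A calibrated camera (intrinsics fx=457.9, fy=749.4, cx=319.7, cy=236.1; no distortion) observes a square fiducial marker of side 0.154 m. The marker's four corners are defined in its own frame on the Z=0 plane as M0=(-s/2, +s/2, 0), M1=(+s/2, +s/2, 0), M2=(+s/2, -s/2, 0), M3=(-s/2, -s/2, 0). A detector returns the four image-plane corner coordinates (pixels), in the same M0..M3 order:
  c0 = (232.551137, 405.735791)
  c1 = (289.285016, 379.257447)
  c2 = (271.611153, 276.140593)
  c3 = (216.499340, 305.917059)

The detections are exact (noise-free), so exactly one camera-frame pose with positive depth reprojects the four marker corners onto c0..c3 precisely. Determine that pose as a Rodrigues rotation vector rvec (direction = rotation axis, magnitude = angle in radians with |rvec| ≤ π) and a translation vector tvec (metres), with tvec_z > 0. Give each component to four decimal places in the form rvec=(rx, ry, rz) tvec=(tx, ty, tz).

rvec=(-0.0862, 0.2895, -0.3035) tvec=(-0.1632, 0.1551, 1.1023)

Intrinsics K: fx=457.9, fy=749.4, cx=319.7, cy=236.1
Marker side s = 0.154 m; corners in marker frame (Z=0):
  M0 = (-0.0770, +0.0770, 0)
  M1 = (+0.0770, +0.0770, 0)
  M2 = (+0.0770, -0.0770, 0)
  M3 = (-0.0770, -0.0770, 0)
Detected image corners:
  c0 = (232.551137, 405.735791) px
  c1 = (289.285016, 379.257447) px
  c2 = (271.611153, 276.140593) px
  c3 = (216.499340, 305.917059) px
Planar DLT: solve 8×8 A·h = b for H (H[2,2]=1):
  H  [+301.74266 +80.34341 +251.88883]
  H  [-265.77758 +619.35030 +341.57626]
  H  [-0.24297 -0.11508 +1.00000]
B = K⁻¹H; ‖b₁‖=0.907175, ‖b₂‖=0.907175; λ = 2/(‖b₁‖+‖b₂‖) = 1.102323, sign → tz>0 ⇒ λ=+1.102323
r₁ = λ·B[:,0] = (+0.91339,-0.30656,-0.26783); r₂ = λ·B[:,1] = (+0.28199,+0.95099,-0.12686)
r₃ = r₁×r₂ = (+0.29359,+0.04035,+0.95508); SVD([r₁ r₂ r₃]) → R = UVᵀ:
  R  [+0.91339 +0.28199 +0.29359]
  R  [-0.30656 +0.95099 +0.04035]
  R  [-0.26783 -0.12686 +0.95508]
t = (-0.16324, +0.15515, +1.10232) m
tr R = 2.819466; θ = arccos((tr R − 1)/2) = 0.428156 rad = 24.532°
axis k = ((R−Rᵀ)₃₂, (R−Rᵀ)₁₃, (R−Rᵀ)₂₁) / (2 sinθ) = (-0.201360, +0.676097, -0.708764)
rvec = θ·k = (-0.086214, +0.289475, -0.303461)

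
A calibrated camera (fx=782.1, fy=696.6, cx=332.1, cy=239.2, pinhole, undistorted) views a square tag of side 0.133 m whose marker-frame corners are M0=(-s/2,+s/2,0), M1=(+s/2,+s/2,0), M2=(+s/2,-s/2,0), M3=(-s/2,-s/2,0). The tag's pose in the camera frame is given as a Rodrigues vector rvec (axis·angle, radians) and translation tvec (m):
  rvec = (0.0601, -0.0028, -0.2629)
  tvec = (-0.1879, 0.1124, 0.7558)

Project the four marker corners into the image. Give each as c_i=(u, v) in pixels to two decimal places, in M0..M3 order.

c0=(90.46, 416.78) c1=(222.51, 385.25) c2=(185.41, 267.96) c3=(52.00, 299.94)

Intrinsics K: fx=782.1, fy=696.6, cx=332.1, cy=239.2
Marker side s = 0.133 m; corners in marker frame (Z=0):
  M0 = (-0.0665, +0.0665, 0)
  M1 = (+0.0665, +0.0665, 0)
  M2 = (+0.0665, -0.0665, 0)
  M3 = (-0.0665, -0.0665, 0)
rvec = (0.0601, -0.0028, -0.2629), |rvec| = θ = 0.26970 rad = 15.452°
Rodrigues: sinθ=0.26644, 1−cosθ=0.03615; R = I + sinθ·[k]× + (1−cosθ)·[k]×²:
    [+0.96565 +0.25964 -0.01062]
    [-0.25981 +0.96386 -0.05901]
    [-0.00509 +0.05974 +0.99820]
t = (-0.1879, 0.1124, 0.7558) m
M0: Pc = R·M0+t = (-0.23485, +0.19377, +0.76011); u = 782.1·(-0.23485)/0.76011 + 332.1 = 90.4567, v = 696.6·(+0.19377)/0.76011 + 239.2 = 416.7829
M1: Pc = R·M1+t = (-0.10642, +0.15922, +0.75943); u = 782.1·(-0.10642)/0.75943 + 332.1 = 222.5055, v = 696.6·(+0.15922)/0.75943 + 239.2 = 385.2456
M2: Pc = R·M2+t = (-0.14095, +0.03103, +0.75149); u = 782.1·(-0.14095)/0.75149 + 332.1 = 185.4080, v = 696.6·(+0.03103)/0.75149 + 239.2 = 267.9602
M3: Pc = R·M3+t = (-0.26938, +0.06558, +0.75217); u = 782.1·(-0.26938)/0.75217 + 332.1 = 51.9976, v = 696.6·(+0.06558)/0.75217 + 239.2 = 299.9361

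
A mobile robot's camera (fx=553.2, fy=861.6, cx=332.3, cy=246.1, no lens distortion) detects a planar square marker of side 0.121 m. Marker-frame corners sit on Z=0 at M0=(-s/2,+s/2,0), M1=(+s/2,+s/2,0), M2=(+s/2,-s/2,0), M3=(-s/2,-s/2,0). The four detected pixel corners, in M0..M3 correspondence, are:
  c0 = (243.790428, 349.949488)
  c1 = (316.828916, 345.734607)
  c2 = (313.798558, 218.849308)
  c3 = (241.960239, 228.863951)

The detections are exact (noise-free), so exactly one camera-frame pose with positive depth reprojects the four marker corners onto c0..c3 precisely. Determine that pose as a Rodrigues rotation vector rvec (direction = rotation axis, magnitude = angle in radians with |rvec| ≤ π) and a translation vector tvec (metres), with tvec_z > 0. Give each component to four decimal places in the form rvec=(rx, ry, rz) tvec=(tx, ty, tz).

Intrinsics K: fx=553.2, fy=861.6, cx=332.3, cy=246.1
Marker side s = 0.121 m; corners in marker frame (Z=0):
  M0 = (-0.0605, +0.0605, 0)
  M1 = (+0.0605, +0.0605, 0)
  M2 = (+0.0605, -0.0605, 0)
  M3 = (-0.0605, -0.0605, 0)
Detected image corners:
  c0 = (243.790428, 349.949488) px
  c1 = (316.828916, 345.734607) px
  c2 = (313.798558, 218.849308) px
  c3 = (241.960239, 228.863951) px
Planar DLT: solve 8×8 A·h = b for H (H[2,2]=1):
  H  [+488.74991 -14.56238 +278.22276]
  H  [-171.51585 +988.73719 +285.47006]
  H  [-0.39369 -0.12372 +1.00000]
B = K⁻¹H; ‖b₁‖=1.190317, ‖b₂‖=1.190317; λ = 2/(‖b₁‖+‖b₂‖) = 0.840112, sign → tz>0 ⇒ λ=+0.840112
r₁ = λ·B[:,0] = (+0.94091,-0.07277,-0.33075); r₂ = λ·B[:,1] = (+0.04032,+0.99377,-0.10394)
r₃ = r₁×r₂ = (+0.33625,+0.08446,+0.93798); SVD([r₁ r₂ r₃]) → R = UVᵀ:
  R  [+0.94091 +0.04032 +0.33625]
  R  [-0.07277 +0.99377 +0.08446]
  R  [-0.33075 -0.10394 +0.93798]
t = (-0.08212, +0.03839, +0.84011) m
tr R = 2.872655; θ = arccos((tr R − 1)/2) = 0.358775 rad = 20.556°
axis k = ((R−Rᵀ)₃₂, (R−Rᵀ)₁₃, (R−Rᵀ)₂₁) / (2 sinθ) = (-0.268276, +0.949788, -0.161032)
rvec = θ·k = (-0.096251, +0.340760, -0.057774)

rvec=(-0.0963, 0.3408, -0.0578) tvec=(-0.0821, 0.0384, 0.8401)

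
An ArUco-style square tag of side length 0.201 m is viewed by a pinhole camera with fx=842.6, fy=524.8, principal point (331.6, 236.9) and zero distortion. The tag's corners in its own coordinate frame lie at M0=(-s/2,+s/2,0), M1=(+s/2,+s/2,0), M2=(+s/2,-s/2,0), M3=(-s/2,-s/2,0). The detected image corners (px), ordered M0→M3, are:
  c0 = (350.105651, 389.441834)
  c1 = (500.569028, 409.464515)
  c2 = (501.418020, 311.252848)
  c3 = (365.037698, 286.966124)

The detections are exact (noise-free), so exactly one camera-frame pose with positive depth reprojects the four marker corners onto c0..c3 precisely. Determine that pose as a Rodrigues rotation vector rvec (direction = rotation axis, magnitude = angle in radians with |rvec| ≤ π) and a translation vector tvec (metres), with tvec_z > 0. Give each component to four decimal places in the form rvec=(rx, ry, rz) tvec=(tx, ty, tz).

rvec=(-0.4756, -0.3986, 0.2083) tvec=(0.1217, 0.2153, 1.0238)

Intrinsics K: fx=842.6, fy=524.8, cx=331.6, cy=236.9
Marker side s = 0.201 m; corners in marker frame (Z=0):
  M0 = (-0.1005, +0.1005, 0)
  M1 = (+0.1005, +0.1005, 0)
  M2 = (+0.1005, -0.1005, 0)
  M3 = (-0.1005, -0.1005, 0)
Detected image corners:
  c0 = (350.105651, 389.441834) px
  c1 = (500.569028, 409.464515) px
  c2 = (501.418020, 311.252848) px
  c3 = (365.037698, 286.966124) px
Planar DLT: solve 8×8 A·h = b for H (H[2,2]=1):
  H  [+847.29703 -240.41039 +431.74280]
  H  [+220.90316 +334.31551 +347.25674]
  H  [+0.31544 -0.47117 +1.00000]
B = K⁻¹H; ‖b₁‖=0.976735, ‖b₂‖=0.976735; λ = 2/(‖b₁‖+‖b₂‖) = 1.023819, sign → tz>0 ⇒ λ=+1.023819
r₁ = λ·B[:,0] = (+0.90243,+0.28517,+0.32296); r₂ = λ·B[:,1] = (-0.10227,+0.86996,-0.48239)
r₃ = r₁×r₂ = (-0.41852,+0.40229,+0.81425); SVD([r₁ r₂ r₃]) → R = UVᵀ:
  R  [+0.90243 -0.10227 -0.41852]
  R  [+0.28517 +0.86996 +0.40229]
  R  [+0.32296 -0.48239 +0.81425]
t = (+0.12168, +0.21529, +1.02382) m
tr R = 2.586639; θ = arccos((tr R − 1)/2) = 0.654554 rad = 37.503°
axis k = ((R−Rᵀ)₃₂, (R−Rᵀ)₁₃, (R−Rᵀ)₂₁) / (2 sinθ) = (-0.726576, -0.608964, +0.318199)
rvec = θ·k = (-0.475583, -0.398600, +0.208278)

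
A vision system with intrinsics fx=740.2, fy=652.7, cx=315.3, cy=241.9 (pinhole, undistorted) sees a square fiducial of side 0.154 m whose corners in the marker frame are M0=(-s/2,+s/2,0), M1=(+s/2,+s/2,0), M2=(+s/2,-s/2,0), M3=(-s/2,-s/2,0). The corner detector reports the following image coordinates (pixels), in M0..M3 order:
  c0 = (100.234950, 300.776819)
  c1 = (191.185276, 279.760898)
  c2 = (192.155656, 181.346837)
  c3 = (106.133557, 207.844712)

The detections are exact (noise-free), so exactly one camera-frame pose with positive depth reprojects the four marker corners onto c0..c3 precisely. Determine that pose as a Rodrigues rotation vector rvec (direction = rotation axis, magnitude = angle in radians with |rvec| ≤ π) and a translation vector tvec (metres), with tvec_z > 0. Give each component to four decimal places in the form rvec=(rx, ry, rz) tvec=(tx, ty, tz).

rvec=(-0.3565, 0.5165, -0.1532) tvec=(-0.2233, -0.0007, 0.9755)

Intrinsics K: fx=740.2, fy=652.7, cx=315.3, cy=241.9
Marker side s = 0.154 m; corners in marker frame (Z=0):
  M0 = (-0.0770, +0.0770, 0)
  M1 = (+0.0770, +0.0770, 0)
  M2 = (+0.0770, -0.0770, 0)
  M3 = (-0.0770, -0.0770, 0)
Detected image corners:
  c0 = (100.234950, 300.776819) px
  c1 = (191.185276, 279.760898) px
  c2 = (192.155656, 181.346837) px
  c3 = (106.133557, 207.844712) px
Planar DLT: solve 8×8 A·h = b for H (H[2,2]=1):
  H  [+505.36239 -78.86300 +145.88879]
  H  [-267.84889 +528.54939 +241.46008]
  H  [-0.46637 -0.37976 +1.00000]
B = K⁻¹H; ‖b₁‖=1.025074, ‖b₂‖=1.025074; λ = 2/(‖b₁‖+‖b₂‖) = 0.975540, sign → tz>0 ⇒ λ=+0.975540
r₁ = λ·B[:,0] = (+0.85984,-0.23172,-0.45496); r₂ = λ·B[:,1] = (+0.05387,+0.92728,-0.37047)
r₃ = r₁×r₂ = (+0.50772,+0.29403,+0.80979); SVD([r₁ r₂ r₃]) → R = UVᵀ:
  R  [+0.85984 +0.05387 +0.50772]
  R  [-0.23172 +0.92728 +0.29403]
  R  [-0.45496 -0.37047 +0.80979]
t = (-0.22327, -0.00066, +0.97554) m
tr R = 2.596910; θ = arccos((tr R − 1)/2) = 0.646072 rad = 37.017°
axis k = ((R−Rᵀ)₃₂, (R−Rᵀ)₁₃, (R−Rᵀ)₂₁) / (2 sinθ) = (-0.551860, +0.799498, -0.237177)
rvec = θ·k = (-0.356541, +0.516533, -0.153234)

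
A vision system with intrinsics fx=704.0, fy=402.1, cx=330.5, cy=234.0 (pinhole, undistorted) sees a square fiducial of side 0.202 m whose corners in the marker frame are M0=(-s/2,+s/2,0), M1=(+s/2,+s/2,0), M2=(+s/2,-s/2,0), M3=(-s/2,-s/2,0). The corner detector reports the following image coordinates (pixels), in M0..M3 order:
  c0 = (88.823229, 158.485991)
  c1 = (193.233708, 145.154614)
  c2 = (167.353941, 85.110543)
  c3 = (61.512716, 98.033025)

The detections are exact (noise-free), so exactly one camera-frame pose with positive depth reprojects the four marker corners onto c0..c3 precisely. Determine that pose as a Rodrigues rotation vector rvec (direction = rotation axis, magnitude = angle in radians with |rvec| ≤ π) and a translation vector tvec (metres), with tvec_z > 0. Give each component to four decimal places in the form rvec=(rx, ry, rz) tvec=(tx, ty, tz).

rvec=(0.0672, -0.0697, -0.2333) tvec=(-0.3844, -0.3729, 1.3367)

Intrinsics K: fx=704.0, fy=402.1, cx=330.5, cy=234.0
Marker side s = 0.202 m; corners in marker frame (Z=0):
  M0 = (-0.1010, +0.1010, 0)
  M1 = (+0.1010, +0.1010, 0)
  M2 = (+0.1010, -0.1010, 0)
  M3 = (-0.1010, -0.1010, 0)
Detected image corners:
  c0 = (88.823229, 158.485991) px
  c1 = (193.233708, 145.154614) px
  c2 = (167.353941, 85.110543) px
  c3 = (61.512716, 98.033025) px
Planar DLT: solve 8×8 A·h = b for H (H[2,2]=1):
  H  [+526.24947 +138.77012 +128.04875]
  H  [-59.42221 +305.04595 +121.83549]
  H  [+0.04576 +0.05580 +1.00000]
B = K⁻¹H; ‖b₁‖=0.748088, ‖b₂‖=0.748088; λ = 2/(‖b₁‖+‖b₂‖) = 1.336742, sign → tz>0 ⇒ λ=+1.336742
r₁ = λ·B[:,0] = (+0.97052,-0.23314,+0.06116); r₂ = λ·B[:,1] = (+0.22848,+0.97069,+0.07459)
r₃ = r₁×r₂ = (-0.07676,-0.05842,+0.99534); SVD([r₁ r₂ r₃]) → R = UVᵀ:
  R  [+0.97052 +0.22848 -0.07676]
  R  [-0.23314 +0.97069 -0.05842]
  R  [+0.06116 +0.07459 +0.99534]
t = (-0.38441, -0.37288, +1.33674) m
tr R = 2.936543; θ = arccos((tr R − 1)/2) = 0.252578 rad = 14.472°
axis k = ((R−Rᵀ)₃₂, (R−Rᵀ)₁₃, (R−Rᵀ)₂₁) / (2 sinθ) = (+0.266119, -0.275958, -0.923595)
rvec = θ·k = (+0.067216, -0.069701, -0.233279)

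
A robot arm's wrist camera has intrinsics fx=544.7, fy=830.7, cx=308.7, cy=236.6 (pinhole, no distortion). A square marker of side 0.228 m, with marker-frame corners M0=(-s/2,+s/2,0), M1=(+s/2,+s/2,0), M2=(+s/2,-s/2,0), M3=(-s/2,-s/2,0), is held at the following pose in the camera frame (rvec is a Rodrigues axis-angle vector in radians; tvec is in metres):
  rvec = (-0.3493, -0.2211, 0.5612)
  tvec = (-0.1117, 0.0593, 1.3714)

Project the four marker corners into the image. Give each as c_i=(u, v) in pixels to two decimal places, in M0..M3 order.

Intrinsics K: fx=544.7, fy=830.7, cx=308.7, cy=236.6
Marker side s = 0.228 m; corners in marker frame (Z=0):
  M0 = (-0.1140, +0.1140, 0)
  M1 = (+0.1140, +0.1140, 0)
  M2 = (+0.1140, -0.1140, 0)
  M3 = (-0.1140, -0.1140, 0)
rvec = (-0.3493, -0.2211, 0.5612), |rvec| = θ = 0.69702 rad = 39.936°
Rodrigues: sinθ=0.64194, 1−cosθ=0.23324; R = I + sinθ·[k]× + (1−cosθ)·[k]×²:
    [+0.82533 -0.47977 -0.29774]
    [+0.55393 +0.79023 +0.26213]
    [+0.10952 -0.38126 +0.91796]
t = (-0.1117, 0.0593, 1.3714) m
M0: Pc = R·M0+t = (-0.26048, +0.08624, +1.31545); u = 544.7·(-0.26048)/1.31545 + 308.7 = 200.8401, v = 830.7·(+0.08624)/1.31545 + 236.6 = 291.0589
M1: Pc = R·M1+t = (-0.07231, +0.21253, +1.34042); u = 544.7·(-0.07231)/1.34042 + 308.7 = 279.3173, v = 830.7·(+0.21253)/1.34042 + 236.6 = 368.3134
M2: Pc = R·M2+t = (+0.03708, +0.03236, +1.42735); u = 544.7·(+0.03708)/1.42735 + 308.7 = 322.8510, v = 830.7·(+0.03236)/1.42735 + 236.6 = 255.4342
M3: Pc = R·M3+t = (-0.15109, -0.09393, +1.40238); u = 544.7·(-0.15109)/1.40238 + 308.7 = 250.0135, v = 830.7·(-0.09393)/1.40238 + 236.6 = 180.9586

c0=(200.84, 291.06) c1=(279.32, 368.31) c2=(322.85, 255.43) c3=(250.01, 180.96)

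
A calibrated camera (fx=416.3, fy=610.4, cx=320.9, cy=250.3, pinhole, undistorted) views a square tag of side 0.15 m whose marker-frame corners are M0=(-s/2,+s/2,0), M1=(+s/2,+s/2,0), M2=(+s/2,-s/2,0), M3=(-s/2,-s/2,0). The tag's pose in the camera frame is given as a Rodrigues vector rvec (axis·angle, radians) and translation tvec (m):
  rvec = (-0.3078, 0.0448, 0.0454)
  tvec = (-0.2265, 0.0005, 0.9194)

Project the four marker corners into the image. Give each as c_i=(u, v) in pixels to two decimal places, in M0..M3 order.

Intrinsics K: fx=416.3, fy=610.4, cx=320.9, cy=250.3
Marker side s = 0.15 m; corners in marker frame (Z=0):
  M0 = (-0.0750, +0.0750, 0)
  M1 = (+0.0750, +0.0750, 0)
  M2 = (+0.0750, -0.0750, 0)
  M3 = (-0.0750, -0.0750, 0)
rvec = (-0.3078, 0.0448, 0.0454), |rvec| = θ = 0.31434 rad = 18.010°
Rodrigues: sinθ=0.30919, 1−cosθ=0.04900; R = I + sinθ·[k]× + (1−cosθ)·[k]×²:
    [+0.99798 -0.05149 +0.03714]
    [+0.03782 +0.95200 +0.30376]
    [-0.05100 -0.30175 +0.95202]
t = (-0.2265, 0.0005, 0.9194) m
M0: Pc = R·M0+t = (-0.30521, +0.06906, +0.90059); u = 416.3·(-0.30521)/0.90059 + 320.9 = 179.8161, v = 610.4·(+0.06906)/0.90059 + 250.3 = 297.1094
M1: Pc = R·M1+t = (-0.15551, +0.07474, +0.89294); u = 416.3·(-0.15551)/0.89294 + 320.9 = 248.3980, v = 610.4·(+0.07474)/0.89294 + 250.3 = 301.3882
M2: Pc = R·M2+t = (-0.14779, -0.06806, +0.93821); u = 416.3·(-0.14779)/0.93821 + 320.9 = 255.3231, v = 610.4·(-0.06806)/0.93821 + 250.3 = 206.0178
M3: Pc = R·M3+t = (-0.29749, -0.07374, +0.94586); u = 416.3·(-0.29749)/0.94586 + 320.9 = 189.9670, v = 610.4·(-0.07374)/0.94586 + 250.3 = 202.7151

c0=(179.82, 297.11) c1=(248.40, 301.39) c2=(255.32, 206.02) c3=(189.97, 202.72)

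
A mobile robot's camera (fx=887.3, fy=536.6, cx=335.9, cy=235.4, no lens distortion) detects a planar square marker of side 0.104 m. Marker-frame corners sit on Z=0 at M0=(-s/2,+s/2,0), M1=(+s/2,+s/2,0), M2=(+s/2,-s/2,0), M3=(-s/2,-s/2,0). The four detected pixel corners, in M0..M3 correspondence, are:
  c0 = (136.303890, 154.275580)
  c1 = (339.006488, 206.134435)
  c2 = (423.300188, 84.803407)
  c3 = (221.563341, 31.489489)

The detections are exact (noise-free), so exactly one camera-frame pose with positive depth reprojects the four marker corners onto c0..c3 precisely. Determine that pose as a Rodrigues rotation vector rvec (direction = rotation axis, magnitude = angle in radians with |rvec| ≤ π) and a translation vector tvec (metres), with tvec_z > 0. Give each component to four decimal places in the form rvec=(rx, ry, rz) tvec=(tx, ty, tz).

rvec=(0.0103, -0.0472, 0.3977) tvec=(-0.0263, -0.0912, 0.4216)

Intrinsics K: fx=887.3, fy=536.6, cx=335.9, cy=235.4
Marker side s = 0.104 m; corners in marker frame (Z=0):
  M0 = (-0.0520, +0.0520, 0)
  M1 = (+0.0520, +0.0520, 0)
  M2 = (+0.0520, -0.0520, 0)
  M3 = (-0.0520, -0.0520, 0)
Detected image corners:
  c0 = (136.303890, 154.275580) px
  c1 = (339.006488, 206.134435) px
  c2 = (423.300188, 84.803407) px
  c3 = (221.563341, 31.489489) px
Planar DLT: solve 8×8 A·h = b for H (H[2,2]=1):
  H  [+1976.30285 -814.62579 +280.63807]
  H  [+519.20543 +1173.81396 +119.33712]
  H  [+0.11385 +0.00181 +1.00000]
B = K⁻¹H; ‖b₁‖=2.371889, ‖b₂‖=2.371889; λ = 2/(‖b₁‖+‖b₂‖) = 0.421605, sign → tz>0 ⇒ λ=+0.421605
r₁ = λ·B[:,0] = (+0.92088,+0.38688,+0.04800); r₂ = λ·B[:,1] = (-0.38736,+0.92193,+0.00076)
r₃ = r₁×r₂ = (-0.04396,-0.01929,+0.99885); SVD([r₁ r₂ r₃]) → R = UVᵀ:
  R  [+0.92088 -0.38736 -0.04396]
  R  [+0.38688 +0.92193 -0.01929]
  R  [+0.04800 +0.00076 +0.99885]
t = (-0.02626, -0.09119, +0.42160) m
tr R = 2.841654; θ = arccos((tr R − 1)/2) = 0.400601 rad = 22.953°
axis k = ((R−Rᵀ)₃₂, (R−Rᵀ)₁₃, (R−Rᵀ)₂₁) / (2 sinθ) = (+0.025715, -0.117899, +0.992693)
rvec = θ·k = (+0.010301, -0.047230, +0.397673)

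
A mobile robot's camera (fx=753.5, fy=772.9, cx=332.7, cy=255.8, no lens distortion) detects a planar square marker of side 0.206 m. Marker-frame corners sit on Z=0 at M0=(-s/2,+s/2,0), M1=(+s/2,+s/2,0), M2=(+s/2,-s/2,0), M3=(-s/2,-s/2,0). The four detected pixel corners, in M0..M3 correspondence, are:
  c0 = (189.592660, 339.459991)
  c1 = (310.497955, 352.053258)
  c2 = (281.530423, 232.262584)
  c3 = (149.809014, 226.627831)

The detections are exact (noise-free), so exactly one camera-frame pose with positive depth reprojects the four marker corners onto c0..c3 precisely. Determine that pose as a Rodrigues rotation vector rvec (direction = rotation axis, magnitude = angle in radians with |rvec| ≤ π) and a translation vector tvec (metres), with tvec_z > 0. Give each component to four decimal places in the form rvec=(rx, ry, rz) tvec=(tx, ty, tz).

rvec=(0.6140, 0.3714, -0.0659) tvec=(-0.1461, 0.0489, 1.0891)

Intrinsics K: fx=753.5, fy=772.9, cx=332.7, cy=255.8
Marker side s = 0.206 m; corners in marker frame (Z=0):
  M0 = (-0.1030, +0.1030, 0)
  M1 = (+0.1030, +0.1030, 0)
  M2 = (+0.1030, -0.1030, 0)
  M3 = (-0.1030, -0.1030, 0)
Detected image corners:
  c0 = (189.592660, 339.459991) px
  c1 = (310.497955, 352.053258) px
  c2 = (281.530423, 232.262584) px
  c3 = (149.809014, 226.627831) px
Planar DLT: solve 8×8 A·h = b for H (H[2,2]=1):
  H  [+534.95479 +285.47180 +231.60552]
  H  [-49.79478 +709.42435 +290.47393]
  H  [-0.33003 +0.50549 +1.00000]
B = K⁻¹H; ‖b₁‖=0.918214, ‖b₂‖=0.918214; λ = 2/(‖b₁‖+‖b₂‖) = 1.089071, sign → tz>0 ⇒ λ=+1.089071
r₁ = λ·B[:,0] = (+0.93190,+0.04879,-0.35943); r₂ = λ·B[:,1] = (+0.16953,+0.81743,+0.55052)
r₃ = r₁×r₂ = (+0.32067,-0.57396,+0.75349); SVD([r₁ r₂ r₃]) → R = UVᵀ:
  R  [+0.93190 +0.16953 +0.32067]
  R  [+0.04879 +0.81743 -0.57396]
  R  [-0.35943 +0.55052 +0.75349]
t = (-0.14612, +0.04886, +1.08907) m
tr R = 2.502815; θ = arccos((tr R − 1)/2) = 0.720604 rad = 41.288°
axis k = ((R−Rᵀ)₃₂, (R−Rᵀ)₁₃, (R−Rᵀ)₂₁) / (2 sinθ) = (+0.852084, +0.515347, -0.091492)
rvec = θ·k = (+0.614015, +0.371361, -0.065930)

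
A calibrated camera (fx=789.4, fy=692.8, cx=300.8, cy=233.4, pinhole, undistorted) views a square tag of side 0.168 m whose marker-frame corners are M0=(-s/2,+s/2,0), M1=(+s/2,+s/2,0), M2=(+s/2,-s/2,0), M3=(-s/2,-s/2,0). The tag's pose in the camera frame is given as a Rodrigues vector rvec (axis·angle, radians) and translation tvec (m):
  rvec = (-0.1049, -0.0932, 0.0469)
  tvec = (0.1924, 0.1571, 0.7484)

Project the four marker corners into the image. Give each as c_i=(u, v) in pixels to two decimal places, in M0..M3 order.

c0=(414.43, 457.01) c1=(588.68, 460.50) c2=(589.19, 304.03) c3=(419.11, 297.45)

Intrinsics K: fx=789.4, fy=692.8, cx=300.8, cy=233.4
Marker side s = 0.168 m; corners in marker frame (Z=0):
  M0 = (-0.0840, +0.0840, 0)
  M1 = (+0.0840, +0.0840, 0)
  M2 = (+0.0840, -0.0840, 0)
  M3 = (-0.0840, -0.0840, 0)
rvec = (-0.1049, -0.0932, 0.0469), |rvec| = θ = 0.14795 rad = 8.477°
Rodrigues: sinθ=0.14741, 1−cosθ=0.01092; R = I + sinθ·[k]× + (1−cosθ)·[k]×²:
    [+0.99457 -0.04185 -0.09532]
    [+0.05161 +0.99341 +0.10234]
    [+0.09040 -0.10670 +0.99017]
t = (0.1924, 0.1571, 0.7484) m
M0: Pc = R·M0+t = (+0.10534, +0.23621, +0.73184); u = 789.4·(+0.10534)/0.73184 + 300.8 = 414.4257, v = 692.8·(+0.23621)/0.73184 + 233.4 = 457.0097
M1: Pc = R·M1+t = (+0.27243, +0.24488, +0.74703); u = 789.4·(+0.27243)/0.74703 + 300.8 = 588.6793, v = 692.8·(+0.24488)/0.74703 + 233.4 = 460.5042
M2: Pc = R·M2+t = (+0.27946, +0.07799, +0.76496); u = 789.4·(+0.27946)/0.76496 + 300.8 = 589.1888, v = 692.8·(+0.07799)/0.76496 + 233.4 = 304.0322
M3: Pc = R·M3+t = (+0.11237, +0.06932, +0.74977); u = 789.4·(+0.11237)/0.74977 + 300.8 = 419.1115, v = 692.8·(+0.06932)/0.74977 + 233.4 = 297.4515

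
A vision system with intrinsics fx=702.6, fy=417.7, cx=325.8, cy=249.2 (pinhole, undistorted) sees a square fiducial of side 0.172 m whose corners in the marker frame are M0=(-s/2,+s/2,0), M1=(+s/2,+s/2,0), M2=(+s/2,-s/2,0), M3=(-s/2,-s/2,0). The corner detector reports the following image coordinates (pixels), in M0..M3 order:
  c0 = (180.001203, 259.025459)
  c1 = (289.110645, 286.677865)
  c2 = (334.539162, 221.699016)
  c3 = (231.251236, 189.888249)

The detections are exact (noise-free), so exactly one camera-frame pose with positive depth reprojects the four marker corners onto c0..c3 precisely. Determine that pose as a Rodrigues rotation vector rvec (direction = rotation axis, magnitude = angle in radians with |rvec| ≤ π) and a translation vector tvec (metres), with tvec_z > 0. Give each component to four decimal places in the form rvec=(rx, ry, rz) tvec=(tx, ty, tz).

rvec=(-0.0397, -0.4440, 0.4126) tvec=(-0.0905, -0.0228, 0.9800)

Intrinsics K: fx=702.6, fy=417.7, cx=325.8, cy=249.2
Marker side s = 0.172 m; corners in marker frame (Z=0):
  M0 = (-0.0860, +0.0860, 0)
  M1 = (+0.0860, +0.0860, 0)
  M2 = (+0.0860, -0.0860, 0)
  M3 = (-0.0860, -0.0860, 0)
Detected image corners:
  c0 = (180.001203, 259.025459) px
  c1 = (289.110645, 286.677865) px
  c2 = (334.539162, 221.699016) px
  c3 = (231.251236, 189.888249) px
Planar DLT: solve 8×8 A·h = b for H (H[2,2]=1):
  H  [+725.28191 -313.71655 +260.89978]
  H  [+272.92472 +358.65215 +239.48556]
  H  [+0.41757 -0.12864 +1.00000]
B = K⁻¹H; ‖b₁‖=1.020365, ‖b₂‖=1.020365; λ = 2/(‖b₁‖+‖b₂‖) = 0.980041, sign → tz>0 ⇒ λ=+0.980041
r₁ = λ·B[:,0] = (+0.82192,+0.39621,+0.40923); r₂ = λ·B[:,1] = (-0.37914,+0.91671,-0.12607)
r₃ = r₁×r₂ = (-0.42510,-0.05154,+0.90368); SVD([r₁ r₂ r₃]) → R = UVᵀ:
  R  [+0.82192 -0.37914 -0.42510]
  R  [+0.39621 +0.91671 -0.05154]
  R  [+0.40923 -0.12607 +0.90368]
t = (-0.09053, -0.02279, +0.98004) m
tr R = 2.642308; θ = arccos((tr R − 1)/2) = 0.607366 rad = 34.800°
axis k = ((R−Rᵀ)₃₂, (R−Rᵀ)₁₃, (R−Rᵀ)₂₁) / (2 sinθ) = (-0.065301, -0.730962, +0.679287)
rvec = θ·k = (-0.039662, -0.443962, +0.412576)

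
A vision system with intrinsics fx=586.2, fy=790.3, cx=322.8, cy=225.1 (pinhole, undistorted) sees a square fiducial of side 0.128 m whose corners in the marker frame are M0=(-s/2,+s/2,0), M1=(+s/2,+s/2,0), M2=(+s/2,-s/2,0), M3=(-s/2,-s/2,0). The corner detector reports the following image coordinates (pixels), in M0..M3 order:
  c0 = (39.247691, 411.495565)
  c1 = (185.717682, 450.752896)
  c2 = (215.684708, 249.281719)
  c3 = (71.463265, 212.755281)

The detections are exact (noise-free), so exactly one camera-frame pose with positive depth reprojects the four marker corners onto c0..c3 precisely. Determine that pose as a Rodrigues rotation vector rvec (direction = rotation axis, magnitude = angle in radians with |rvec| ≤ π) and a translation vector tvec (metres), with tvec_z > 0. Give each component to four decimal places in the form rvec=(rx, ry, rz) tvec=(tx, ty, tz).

rvec=(-0.0727, 0.0338, 0.1844) tvec=(-0.1664, 0.0665, 0.5003)

Intrinsics K: fx=586.2, fy=790.3, cx=322.8, cy=225.1
Marker side s = 0.128 m; corners in marker frame (Z=0):
  M0 = (-0.0640, +0.0640, 0)
  M1 = (+0.0640, +0.0640, 0)
  M2 = (+0.0640, -0.0640, 0)
  M3 = (-0.0640, -0.0640, 0)
Detected image corners:
  c0 = (39.247691, 411.495565) px
  c1 = (185.717682, 450.752896) px
  c2 = (215.684708, 249.281719) px
  c3 = (71.463265, 212.755281) px
Planar DLT: solve 8×8 A·h = b for H (H[2,2]=1):
  H  [+1125.13296 -260.62369 +127.79143]
  H  [+269.29374 +1517.55798 +330.08963]
  H  [-0.08047 -0.13808 +1.00000]
B = K⁻¹H; ‖b₁‖=1.998693, ‖b₂‖=1.998693; λ = 2/(‖b₁‖+‖b₂‖) = 0.500327, sign → tz>0 ⇒ λ=+0.500327
r₁ = λ·B[:,0] = (+0.98248,+0.18195,-0.04026); r₂ = λ·B[:,1] = (-0.18440,+0.98042,-0.06908)
r₃ = r₁×r₂ = (+0.02690,+0.07530,+0.99680); SVD([r₁ r₂ r₃]) → R = UVᵀ:
  R  [+0.98248 -0.18440 +0.02690]
  R  [+0.18195 +0.98042 +0.07530]
  R  [-0.04026 -0.06908 +0.99680]
t = (-0.16644, +0.06647, +0.50033) m
tr R = 2.959700; θ = arccos((tr R − 1)/2) = 0.201086 rad = 11.521°
axis k = ((R−Rᵀ)₃₂, (R−Rᵀ)₁₃, (R−Rᵀ)₂₁) / (2 sinθ) = (-0.361433, +0.168142, +0.917112)
rvec = θ·k = (-0.072679, +0.033811, +0.184419)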